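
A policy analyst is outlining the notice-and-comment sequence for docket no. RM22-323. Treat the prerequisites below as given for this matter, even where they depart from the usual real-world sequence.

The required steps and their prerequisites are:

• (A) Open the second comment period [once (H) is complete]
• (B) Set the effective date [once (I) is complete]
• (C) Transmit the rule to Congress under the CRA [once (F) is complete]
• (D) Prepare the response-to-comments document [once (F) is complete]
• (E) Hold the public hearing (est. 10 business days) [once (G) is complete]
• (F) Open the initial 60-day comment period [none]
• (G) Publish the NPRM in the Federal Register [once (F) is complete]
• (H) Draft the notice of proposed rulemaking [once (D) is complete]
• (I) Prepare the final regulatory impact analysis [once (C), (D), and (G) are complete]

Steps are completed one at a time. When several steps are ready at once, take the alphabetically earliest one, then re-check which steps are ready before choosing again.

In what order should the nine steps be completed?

Only (F) has no prerequisites, so it is first.
(C), (D) and (G) are all available; (C) has the earlier label → (C).
Now (D) and (G) have their prerequisites met. (D) has the earlier label, so (D) next.
(H) now also ready, so the ready set is {(G), (H)}; (G) has the earlier label → (G).
(E), (H) and (I) are all available; (E) has the earlier label → (E).
Ready: (H) and (I). (H) has the earlier label → (H).
Now (A) and (I) have their prerequisites met. (A) has the earlier label, so (A) next.
(I) is the only step now ready → (I).
(B) needed (I), now all done → (B).

(F) (C) (D) (G) (E) (H) (A) (I) (B)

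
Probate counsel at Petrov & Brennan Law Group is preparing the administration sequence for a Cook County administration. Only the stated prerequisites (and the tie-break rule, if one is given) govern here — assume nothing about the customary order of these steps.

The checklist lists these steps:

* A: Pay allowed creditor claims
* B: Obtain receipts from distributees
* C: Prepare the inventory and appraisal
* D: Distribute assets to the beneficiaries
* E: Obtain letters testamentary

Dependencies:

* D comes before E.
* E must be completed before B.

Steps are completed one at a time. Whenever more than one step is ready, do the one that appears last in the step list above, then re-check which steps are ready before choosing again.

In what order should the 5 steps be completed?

D, C and A have no prerequisites; D is listed later, so D is first.
Ready: E, C and A. E is listed later → E.
Now C, B and A have their prerequisites met. C is listed later, so C next.
Ready: B and A. B is listed later → B.
Next only A has its prerequisites met → A.

D, E, C, B, A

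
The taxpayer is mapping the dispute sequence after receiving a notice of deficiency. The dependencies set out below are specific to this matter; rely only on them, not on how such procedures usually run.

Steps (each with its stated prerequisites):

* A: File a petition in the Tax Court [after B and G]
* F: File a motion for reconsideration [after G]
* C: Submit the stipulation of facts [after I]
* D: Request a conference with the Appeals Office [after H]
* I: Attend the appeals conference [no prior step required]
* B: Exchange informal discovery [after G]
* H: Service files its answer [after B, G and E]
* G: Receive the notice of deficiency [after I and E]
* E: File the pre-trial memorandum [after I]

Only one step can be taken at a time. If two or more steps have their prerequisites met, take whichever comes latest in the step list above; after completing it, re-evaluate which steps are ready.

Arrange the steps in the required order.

I, E, G, B, H, D, C, F, A

I has no prerequisites → I first.
Now E and C have their prerequisites met. E is listed later, so E next.
Now G and C have their prerequisites met. G is listed later, so G next.
B, C and F are all available; B is listed later → B.
Now H, C, F and A have their prerequisites met. H is listed later, so H next.
Ready: D, C, F and A. D is listed later → D.
C, F and A are all available; C is listed later → C.
F and A are both available; F is listed later → F.
A needed G and B, now all done → A.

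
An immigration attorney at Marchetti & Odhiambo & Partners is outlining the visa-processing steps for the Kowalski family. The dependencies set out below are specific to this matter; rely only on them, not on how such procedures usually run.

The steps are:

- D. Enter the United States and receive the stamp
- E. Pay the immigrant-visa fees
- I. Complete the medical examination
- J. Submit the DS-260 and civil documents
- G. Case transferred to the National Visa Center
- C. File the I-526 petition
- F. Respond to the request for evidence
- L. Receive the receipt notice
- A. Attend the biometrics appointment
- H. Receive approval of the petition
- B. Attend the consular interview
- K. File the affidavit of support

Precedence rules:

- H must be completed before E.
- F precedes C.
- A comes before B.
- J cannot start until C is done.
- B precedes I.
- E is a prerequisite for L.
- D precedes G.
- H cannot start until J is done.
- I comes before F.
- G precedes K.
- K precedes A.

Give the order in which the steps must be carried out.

D has no prerequisites → D first.
G is the only step now ready → G.
K needed G, now all done → K.
A needed K, now all done → A.
That leaves B as the only ready step → B.
I is the only step now ready → I.
That leaves F as the only ready step → F.
That leaves C as the only ready step → C.
J needed C, now all done → J.
H needed J, now all done → H.
E is the only step now ready → E.
That leaves L as the only ready step → L.

D → G → K → A → B → I → F → C → J → H → E → L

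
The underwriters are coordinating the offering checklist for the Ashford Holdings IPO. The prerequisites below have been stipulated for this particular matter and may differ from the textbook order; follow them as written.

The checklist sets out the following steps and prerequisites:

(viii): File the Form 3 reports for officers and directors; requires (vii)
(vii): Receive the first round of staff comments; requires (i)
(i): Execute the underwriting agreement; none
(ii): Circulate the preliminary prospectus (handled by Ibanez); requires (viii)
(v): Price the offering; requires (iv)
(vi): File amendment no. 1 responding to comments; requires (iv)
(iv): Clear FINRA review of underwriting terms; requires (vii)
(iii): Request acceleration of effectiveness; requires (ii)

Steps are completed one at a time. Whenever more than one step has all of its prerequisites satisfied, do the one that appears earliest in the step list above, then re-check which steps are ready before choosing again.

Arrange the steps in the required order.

(i) is the only step with nothing outstanding, so it goes first.
(vii) is the only step now ready → (vii).
Ready: (viii) and (iv). (viii) is listed earlier → (viii).
(ii) now also ready, so the ready set is {(ii), (iv)}; (ii) is listed earlier → (ii).
(iii) now also ready, so the ready set is {(iv), (iii)}; (iv) is listed earlier → (iv).
Ready: (v), (vi) and (iii). (v) is listed earlier → (v).
Now (vi) and (iii) have their prerequisites met. (vi) is listed earlier, so (vi) next.
(iii) needed (ii), now all done → (iii).

(i) (vii) (viii) (ii) (iv) (v) (vi) (iii)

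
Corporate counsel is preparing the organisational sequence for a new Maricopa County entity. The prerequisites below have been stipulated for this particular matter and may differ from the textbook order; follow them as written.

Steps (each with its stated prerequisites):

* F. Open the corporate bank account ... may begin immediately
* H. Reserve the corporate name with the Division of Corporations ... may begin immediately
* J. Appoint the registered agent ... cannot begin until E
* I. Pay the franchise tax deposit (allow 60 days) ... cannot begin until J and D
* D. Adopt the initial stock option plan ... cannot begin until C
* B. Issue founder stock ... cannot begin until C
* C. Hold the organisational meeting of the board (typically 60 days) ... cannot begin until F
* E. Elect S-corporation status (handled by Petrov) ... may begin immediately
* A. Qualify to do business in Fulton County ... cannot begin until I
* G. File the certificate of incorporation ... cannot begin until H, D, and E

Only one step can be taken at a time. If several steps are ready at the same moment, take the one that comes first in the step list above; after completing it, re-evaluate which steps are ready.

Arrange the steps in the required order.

F, H, C, D, B, E, J, I, A, G

Nothing is required for F, H and E. F is listed earlier → F first.
C now also ready, so the ready set is {H, C, E}; H is listed earlier → H.
Ready: C and E. C is listed earlier → C.
Ready: D, B and E. D is listed earlier → D.
Now B and E have their prerequisites met. B is listed earlier, so B next.
Next only E has its prerequisites met → E.
J and G are both available; J is listed earlier → J.
Now I and G have their prerequisites met. I is listed earlier, so I next.
A and G are both available; A is listed earlier → A.
That leaves G as the only ready step → G.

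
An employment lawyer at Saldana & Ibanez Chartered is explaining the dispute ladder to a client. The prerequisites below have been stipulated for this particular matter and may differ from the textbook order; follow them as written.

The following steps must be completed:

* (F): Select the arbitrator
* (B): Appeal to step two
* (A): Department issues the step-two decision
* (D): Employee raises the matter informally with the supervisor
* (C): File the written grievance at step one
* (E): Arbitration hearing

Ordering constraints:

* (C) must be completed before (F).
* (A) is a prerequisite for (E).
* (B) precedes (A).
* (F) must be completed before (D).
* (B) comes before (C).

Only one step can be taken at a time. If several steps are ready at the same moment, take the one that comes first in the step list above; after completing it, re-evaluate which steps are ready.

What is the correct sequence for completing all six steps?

(B) (A) (C) (F) (D) (E)

(B) has no prerequisites → (B) first.
Now (A) and (C) have their prerequisites met. (A) is listed earlier, so (A) next.
Now (C) and (E) have their prerequisites met. (C) is listed earlier, so (C) next.
(F) now also ready, so the ready set is {(F), (E)}; (F) is listed earlier → (F).
(D) and (E) are both available; (D) is listed earlier → (D).
Next only (E) has its prerequisites met → (E).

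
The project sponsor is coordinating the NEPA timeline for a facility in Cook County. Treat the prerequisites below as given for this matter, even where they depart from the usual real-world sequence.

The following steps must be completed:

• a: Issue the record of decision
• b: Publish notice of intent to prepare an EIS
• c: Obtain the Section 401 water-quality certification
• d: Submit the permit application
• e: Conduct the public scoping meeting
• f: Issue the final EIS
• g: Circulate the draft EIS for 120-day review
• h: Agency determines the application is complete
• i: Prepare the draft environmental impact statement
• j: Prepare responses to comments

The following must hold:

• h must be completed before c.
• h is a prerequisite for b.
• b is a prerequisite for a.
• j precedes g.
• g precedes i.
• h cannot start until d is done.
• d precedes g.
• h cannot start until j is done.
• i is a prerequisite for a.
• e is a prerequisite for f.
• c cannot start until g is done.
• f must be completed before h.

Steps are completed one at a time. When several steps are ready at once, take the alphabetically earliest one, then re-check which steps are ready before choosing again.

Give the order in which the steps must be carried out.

d e f j g h b c i a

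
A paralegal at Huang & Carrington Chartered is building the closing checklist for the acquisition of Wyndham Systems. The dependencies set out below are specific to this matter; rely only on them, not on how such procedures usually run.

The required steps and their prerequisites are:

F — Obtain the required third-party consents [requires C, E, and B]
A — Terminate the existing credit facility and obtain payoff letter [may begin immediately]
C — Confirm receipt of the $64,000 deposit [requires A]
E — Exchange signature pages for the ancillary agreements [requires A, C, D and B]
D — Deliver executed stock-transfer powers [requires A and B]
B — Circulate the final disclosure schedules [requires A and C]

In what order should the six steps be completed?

A → C → B → D → E → F

A has no prerequisites → A first.
C is the only step now ready → C.
B needed A and C, now all done → B.
That leaves D as the only ready step → D.
That leaves E as the only ready step → E.
That leaves F as the only ready step → F.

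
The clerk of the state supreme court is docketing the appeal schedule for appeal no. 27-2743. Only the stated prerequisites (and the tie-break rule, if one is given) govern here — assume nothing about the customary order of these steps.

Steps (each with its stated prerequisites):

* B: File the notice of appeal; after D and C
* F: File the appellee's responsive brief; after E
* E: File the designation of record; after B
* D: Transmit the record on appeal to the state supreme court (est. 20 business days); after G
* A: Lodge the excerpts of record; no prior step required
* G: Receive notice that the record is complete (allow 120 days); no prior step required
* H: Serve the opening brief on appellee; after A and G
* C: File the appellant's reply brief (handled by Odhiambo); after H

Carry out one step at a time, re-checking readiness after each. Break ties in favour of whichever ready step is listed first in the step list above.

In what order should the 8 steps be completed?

A, G, D, H, C, B, E, F

Nothing is required for A and G. A is listed earlier → A first.
Next only G has its prerequisites met → G.
Ready: D and H. D is listed earlier → D.
Next only H has its prerequisites met → H.
C needed H, now all done → C.
That leaves B as the only ready step → B.
Next only E has its prerequisites met → E.
F is the only step now ready → F.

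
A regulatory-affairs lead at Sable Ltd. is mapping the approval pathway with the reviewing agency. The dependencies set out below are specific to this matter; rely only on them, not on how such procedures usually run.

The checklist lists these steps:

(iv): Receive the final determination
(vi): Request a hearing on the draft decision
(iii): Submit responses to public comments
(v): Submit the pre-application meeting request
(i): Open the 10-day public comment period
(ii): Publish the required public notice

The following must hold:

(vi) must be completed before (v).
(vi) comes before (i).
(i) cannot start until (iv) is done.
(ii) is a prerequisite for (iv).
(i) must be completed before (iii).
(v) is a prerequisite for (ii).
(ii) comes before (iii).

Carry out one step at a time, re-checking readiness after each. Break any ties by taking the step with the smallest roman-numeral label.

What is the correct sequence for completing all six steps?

(vi) → (v) → (ii) → (iv) → (i) → (iii)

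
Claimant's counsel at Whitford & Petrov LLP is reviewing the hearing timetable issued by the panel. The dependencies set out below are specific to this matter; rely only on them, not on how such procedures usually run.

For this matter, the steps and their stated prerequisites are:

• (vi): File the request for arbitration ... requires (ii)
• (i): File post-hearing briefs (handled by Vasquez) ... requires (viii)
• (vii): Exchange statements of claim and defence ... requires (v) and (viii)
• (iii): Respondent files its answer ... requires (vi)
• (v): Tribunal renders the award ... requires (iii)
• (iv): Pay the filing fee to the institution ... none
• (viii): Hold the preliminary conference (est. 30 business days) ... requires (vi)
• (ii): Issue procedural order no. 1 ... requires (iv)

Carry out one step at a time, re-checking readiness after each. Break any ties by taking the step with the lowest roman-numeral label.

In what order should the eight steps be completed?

(iv) is the only step with nothing outstanding, so it goes first.
(ii) needed (iv), now all done → (ii).
That leaves (vi) as the only ready step → (vi).
Now (iii) and (viii) have their prerequisites met. (iii) has the earlier label, so (iii) next.
(v) now also ready, so the ready set is {(v), (viii)}; (v) has the earlier label → (v).
That leaves (viii) as the only ready step → (viii).
(i) and (vii) are both available; (i) has the earlier label → (i).
(vii) needed (v) and (viii), now all done → (vii).

(iv), (ii), (vi), (iii), (v), (viii), (i), (vii)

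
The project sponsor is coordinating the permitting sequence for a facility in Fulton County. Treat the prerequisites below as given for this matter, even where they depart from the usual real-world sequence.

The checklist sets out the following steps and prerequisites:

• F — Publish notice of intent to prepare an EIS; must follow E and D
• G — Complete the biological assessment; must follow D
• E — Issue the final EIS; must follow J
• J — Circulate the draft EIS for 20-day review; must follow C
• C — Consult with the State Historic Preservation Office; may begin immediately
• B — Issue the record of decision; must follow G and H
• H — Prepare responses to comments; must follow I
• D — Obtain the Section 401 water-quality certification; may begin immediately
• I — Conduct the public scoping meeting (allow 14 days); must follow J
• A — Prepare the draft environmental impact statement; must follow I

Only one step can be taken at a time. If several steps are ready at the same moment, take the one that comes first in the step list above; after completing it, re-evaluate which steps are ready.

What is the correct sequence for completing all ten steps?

C → J → E → D → F → G → I → H → B → A

Nothing is required for C and D. C is listed earlier → C first.
Ready: J and D. J is listed earlier → J.
E and I now also ready, so the ready set is {E, D, I}; E is listed earlier → E.
Now D and I have their prerequisites met. D is listed earlier, so D next.
F and G now also ready, so the ready set is {F, G, I}; F is listed earlier → F.
G and I are both available; G is listed earlier → G.
I needed J, now all done → I.
Now H and A have their prerequisites met. H is listed earlier, so H next.
B now also ready, so the ready set is {B, A}; B is listed earlier → B.
A needed I, now all done → A.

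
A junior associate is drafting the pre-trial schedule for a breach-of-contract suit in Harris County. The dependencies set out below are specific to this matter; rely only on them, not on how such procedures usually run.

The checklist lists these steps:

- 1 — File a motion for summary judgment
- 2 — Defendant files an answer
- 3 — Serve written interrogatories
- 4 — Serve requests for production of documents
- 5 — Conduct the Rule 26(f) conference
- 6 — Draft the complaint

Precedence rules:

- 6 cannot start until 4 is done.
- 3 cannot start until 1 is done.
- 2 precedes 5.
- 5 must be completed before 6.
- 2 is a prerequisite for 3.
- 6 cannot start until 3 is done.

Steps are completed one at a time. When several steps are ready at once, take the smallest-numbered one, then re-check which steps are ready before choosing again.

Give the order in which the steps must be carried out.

1, 2 and 4 have no prerequisites; 1 has the earlier label, so 1 is first.
2 and 4 are both available; 2 has the earlier label → 2.
Now 3, 4 and 5 have their prerequisites met. 3 has the earlier label, so 3 next.
4 and 5 are both available; 4 has the earlier label → 4.
Next only 5 has its prerequisites met → 5.
That leaves 6 as the only ready step → 6.

1, 2, 3, 4, 5, 6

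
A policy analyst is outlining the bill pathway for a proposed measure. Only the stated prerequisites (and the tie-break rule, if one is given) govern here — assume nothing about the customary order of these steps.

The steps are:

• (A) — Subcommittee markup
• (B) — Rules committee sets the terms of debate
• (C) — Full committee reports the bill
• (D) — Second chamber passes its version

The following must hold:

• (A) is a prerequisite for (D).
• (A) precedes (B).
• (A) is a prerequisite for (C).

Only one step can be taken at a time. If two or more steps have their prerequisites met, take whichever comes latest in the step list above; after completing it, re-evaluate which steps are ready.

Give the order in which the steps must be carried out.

(A) has no prerequisites → (A) first.
Ready: (D), (C) and (B). (D) is listed later → (D).
Now (C) and (B) have their prerequisites met. (C) is listed later, so (C) next.
That leaves (B) as the only ready step → (B).

(A), (D), (C), (B)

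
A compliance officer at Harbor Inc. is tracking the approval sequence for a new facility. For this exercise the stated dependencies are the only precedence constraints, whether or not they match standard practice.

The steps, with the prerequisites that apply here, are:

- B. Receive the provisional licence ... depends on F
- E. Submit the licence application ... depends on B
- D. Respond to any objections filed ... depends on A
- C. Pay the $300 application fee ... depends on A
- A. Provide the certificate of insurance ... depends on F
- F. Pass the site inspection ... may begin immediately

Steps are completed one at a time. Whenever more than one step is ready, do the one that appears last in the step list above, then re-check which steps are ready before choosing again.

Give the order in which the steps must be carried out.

F → A → C → D → B → E

Only F has no prerequisites, so it is first.
A and B are both available; A is listed later → A.
C and D now also ready, so the ready set is {C, D, B}; C is listed later → C.
Ready: D and B. D is listed later → D.
B needed F, now all done → B.
Next only E has its prerequisites met → E.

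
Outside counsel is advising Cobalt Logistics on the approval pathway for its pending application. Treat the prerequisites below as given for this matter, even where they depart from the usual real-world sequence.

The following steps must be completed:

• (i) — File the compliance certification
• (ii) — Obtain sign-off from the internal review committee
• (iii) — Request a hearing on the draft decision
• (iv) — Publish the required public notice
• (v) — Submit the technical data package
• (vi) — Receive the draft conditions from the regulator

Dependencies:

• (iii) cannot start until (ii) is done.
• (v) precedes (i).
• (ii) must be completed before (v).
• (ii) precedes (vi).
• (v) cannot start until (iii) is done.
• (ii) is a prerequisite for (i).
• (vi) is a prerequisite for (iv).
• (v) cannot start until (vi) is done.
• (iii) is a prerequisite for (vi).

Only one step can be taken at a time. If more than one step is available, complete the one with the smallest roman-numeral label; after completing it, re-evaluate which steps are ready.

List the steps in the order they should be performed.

(ii) is the only step with nothing outstanding, so it goes first.
(iii) needed (ii), now all done → (iii).
(vi) needed (ii) and (iii), now all done → (vi).
Now (iv) and (v) have their prerequisites met. (iv) has the earlier label, so (iv) next.
(v) needed (ii), (iii) and (vi), now all done → (v).
(i) needed (ii) and (v), now all done → (i).

(ii) → (iii) → (vi) → (iv) → (v) → (i)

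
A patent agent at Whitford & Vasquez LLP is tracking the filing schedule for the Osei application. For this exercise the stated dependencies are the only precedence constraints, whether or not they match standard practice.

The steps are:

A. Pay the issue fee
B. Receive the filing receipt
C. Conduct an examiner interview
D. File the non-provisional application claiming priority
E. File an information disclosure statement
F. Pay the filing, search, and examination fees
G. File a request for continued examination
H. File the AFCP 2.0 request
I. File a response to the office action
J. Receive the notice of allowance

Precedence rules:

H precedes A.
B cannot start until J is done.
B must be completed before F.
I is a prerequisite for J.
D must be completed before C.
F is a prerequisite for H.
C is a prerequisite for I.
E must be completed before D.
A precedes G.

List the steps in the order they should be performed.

E is the only step with nothing outstanding, so it goes first.
D is the only step now ready → D.
C needed D, now all done → C.
I needed C, now all done → I.
That leaves J as the only ready step → J.
Next only B has its prerequisites met → B.
Next only F has its prerequisites met → F.
Next only H has its prerequisites met → H.
A is the only step now ready → A.
That leaves G as the only ready step → G.

E, D, C, I, J, B, F, H, A, G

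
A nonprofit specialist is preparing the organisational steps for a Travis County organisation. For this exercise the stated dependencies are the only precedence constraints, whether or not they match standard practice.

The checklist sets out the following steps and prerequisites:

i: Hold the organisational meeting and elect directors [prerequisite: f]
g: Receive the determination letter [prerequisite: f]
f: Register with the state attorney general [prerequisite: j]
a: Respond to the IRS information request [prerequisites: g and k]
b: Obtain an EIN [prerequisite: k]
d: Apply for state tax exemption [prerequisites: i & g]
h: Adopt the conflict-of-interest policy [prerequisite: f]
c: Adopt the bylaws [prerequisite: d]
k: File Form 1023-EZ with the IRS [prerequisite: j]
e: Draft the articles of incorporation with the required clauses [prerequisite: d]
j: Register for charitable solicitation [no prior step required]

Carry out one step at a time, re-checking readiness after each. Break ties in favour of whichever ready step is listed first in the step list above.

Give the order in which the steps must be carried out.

j is the only step with nothing outstanding, so it goes first.
f and k are both available; f is listed earlier → f.
i, g and h now also ready, so the ready set is {i, g, h, k}; i is listed earlier → i.
Now g, h and k have their prerequisites met. g is listed earlier, so g next.
Ready: d, h and k. d is listed earlier → d.
c and e now also ready, so the ready set is {h, c, k, e}; h is listed earlier → h.
Now c, k and e have their prerequisites met. c is listed earlier, so c next.
Ready: k and e. k is listed earlier → k.
Now a, b and e have their prerequisites met. a is listed earlier, so a next.
Now b and e have their prerequisites met. b is listed earlier, so b next.
e needed d, now all done → e.

j, f, i, g, d, h, c, k, a, b, e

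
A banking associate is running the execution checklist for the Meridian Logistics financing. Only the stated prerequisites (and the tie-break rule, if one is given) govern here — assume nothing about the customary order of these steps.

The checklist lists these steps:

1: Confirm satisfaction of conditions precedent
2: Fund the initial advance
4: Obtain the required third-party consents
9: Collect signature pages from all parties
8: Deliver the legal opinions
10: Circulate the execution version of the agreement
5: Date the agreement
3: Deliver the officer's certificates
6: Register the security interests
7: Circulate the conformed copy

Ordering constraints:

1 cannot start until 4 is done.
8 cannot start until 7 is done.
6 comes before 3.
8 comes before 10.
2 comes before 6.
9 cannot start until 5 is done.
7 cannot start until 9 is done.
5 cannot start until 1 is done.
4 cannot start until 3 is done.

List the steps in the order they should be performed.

2 → 6 → 3 → 4 → 1 → 5 → 9 → 7 → 8 → 10

2 has no prerequisites → 2 first.
Next only 6 has its prerequisites met → 6.
3 needed 6, now all done → 3.
Next only 4 has its prerequisites met → 4.
Next only 1 has its prerequisites met → 1.
5 is the only step now ready → 5.
Next only 9 has its prerequisites met → 9.
7 is the only step now ready → 7.
8 needed 7, now all done → 8.
10 is the only step now ready → 10.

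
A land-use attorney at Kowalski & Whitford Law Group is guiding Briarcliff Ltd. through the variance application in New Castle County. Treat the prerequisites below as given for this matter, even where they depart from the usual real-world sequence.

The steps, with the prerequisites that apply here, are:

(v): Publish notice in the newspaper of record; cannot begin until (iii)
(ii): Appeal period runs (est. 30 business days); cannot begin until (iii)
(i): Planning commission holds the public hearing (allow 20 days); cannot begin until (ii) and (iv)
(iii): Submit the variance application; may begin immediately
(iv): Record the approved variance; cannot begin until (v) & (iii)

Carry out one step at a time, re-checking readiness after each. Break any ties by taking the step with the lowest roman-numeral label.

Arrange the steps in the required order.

(iii) (ii) (v) (iv) (i)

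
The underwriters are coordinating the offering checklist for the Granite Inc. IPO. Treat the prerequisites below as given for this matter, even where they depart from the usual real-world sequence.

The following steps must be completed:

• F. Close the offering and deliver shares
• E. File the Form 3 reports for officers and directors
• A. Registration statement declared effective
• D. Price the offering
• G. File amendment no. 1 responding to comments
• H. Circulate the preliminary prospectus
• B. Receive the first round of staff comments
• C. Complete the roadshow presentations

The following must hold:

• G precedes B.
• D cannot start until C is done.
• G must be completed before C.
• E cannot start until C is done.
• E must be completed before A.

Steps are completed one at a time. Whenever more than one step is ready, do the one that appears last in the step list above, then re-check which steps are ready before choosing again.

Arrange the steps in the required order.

H, G, C, B, D, E, A, F

Nothing is required for H, G and F. H is listed later → H first.
G and F are both available; G is listed later → G.
C and B now also ready, so the ready set is {C, B, F}; C is listed later → C.
Ready: B, D, E and F. B is listed later → B.
Now D, E and F have their prerequisites met. D is listed later, so D next.
E and F are both available; E is listed later → E.
A and F are both available; A is listed later → A.
F is the only step now ready → F.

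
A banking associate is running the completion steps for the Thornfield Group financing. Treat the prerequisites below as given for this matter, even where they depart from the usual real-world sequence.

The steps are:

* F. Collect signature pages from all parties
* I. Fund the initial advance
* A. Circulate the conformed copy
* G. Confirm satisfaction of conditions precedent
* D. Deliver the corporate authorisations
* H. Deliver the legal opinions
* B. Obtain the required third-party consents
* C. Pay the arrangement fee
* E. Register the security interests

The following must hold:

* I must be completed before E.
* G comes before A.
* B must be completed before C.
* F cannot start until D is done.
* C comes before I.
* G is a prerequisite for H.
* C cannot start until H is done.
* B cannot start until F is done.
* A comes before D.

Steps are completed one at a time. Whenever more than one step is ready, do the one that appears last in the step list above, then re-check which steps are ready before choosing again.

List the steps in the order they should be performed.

G H A D F B C I E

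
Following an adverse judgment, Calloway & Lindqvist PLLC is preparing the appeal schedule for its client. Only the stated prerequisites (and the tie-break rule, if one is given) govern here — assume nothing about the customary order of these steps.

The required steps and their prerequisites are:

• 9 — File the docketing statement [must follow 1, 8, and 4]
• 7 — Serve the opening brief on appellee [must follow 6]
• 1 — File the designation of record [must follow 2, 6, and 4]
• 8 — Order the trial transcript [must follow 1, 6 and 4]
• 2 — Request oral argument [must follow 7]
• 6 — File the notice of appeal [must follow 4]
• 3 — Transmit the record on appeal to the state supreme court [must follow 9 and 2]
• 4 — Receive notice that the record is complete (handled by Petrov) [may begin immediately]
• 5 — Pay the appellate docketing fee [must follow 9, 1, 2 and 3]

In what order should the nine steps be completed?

4 is the only step with nothing outstanding, so it goes first.
6 needed 4, now all done → 6.
7 needed 6, now all done → 7.
Next only 2 has its prerequisites met → 2.
1 needed 2, 6 and 4, now all done → 1.
That leaves 8 as the only ready step → 8.
That leaves 9 as the only ready step → 9.
Next only 3 has its prerequisites met → 3.
5 needed 9, 1, 2 and 3, now all done → 5.

4, 6, 7, 2, 1, 8, 9, 3, 5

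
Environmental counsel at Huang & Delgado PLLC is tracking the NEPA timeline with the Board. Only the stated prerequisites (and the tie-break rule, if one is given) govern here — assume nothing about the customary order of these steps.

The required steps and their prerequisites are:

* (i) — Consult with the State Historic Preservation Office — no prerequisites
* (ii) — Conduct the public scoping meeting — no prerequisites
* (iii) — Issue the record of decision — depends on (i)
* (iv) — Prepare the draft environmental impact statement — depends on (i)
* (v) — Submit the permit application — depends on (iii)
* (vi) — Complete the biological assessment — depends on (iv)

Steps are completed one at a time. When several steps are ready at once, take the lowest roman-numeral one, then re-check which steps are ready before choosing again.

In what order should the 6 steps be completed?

(i) → (ii) → (iii) → (iv) → (v) → (vi)

(i) and (ii) have no prerequisites; (i) has the earlier label, so (i) is first.
(iii) and (iv) now also ready, so the ready set is {(ii), (iii), (iv)}; (ii) has the earlier label → (ii).
(iii) and (iv) are both available; (iii) has the earlier label → (iii).
Now (iv) and (v) have their prerequisites met. (iv) has the earlier label, so (iv) next.
Ready: (v) and (vi). (v) has the earlier label → (v).
(vi) needed (iv), now all done → (vi).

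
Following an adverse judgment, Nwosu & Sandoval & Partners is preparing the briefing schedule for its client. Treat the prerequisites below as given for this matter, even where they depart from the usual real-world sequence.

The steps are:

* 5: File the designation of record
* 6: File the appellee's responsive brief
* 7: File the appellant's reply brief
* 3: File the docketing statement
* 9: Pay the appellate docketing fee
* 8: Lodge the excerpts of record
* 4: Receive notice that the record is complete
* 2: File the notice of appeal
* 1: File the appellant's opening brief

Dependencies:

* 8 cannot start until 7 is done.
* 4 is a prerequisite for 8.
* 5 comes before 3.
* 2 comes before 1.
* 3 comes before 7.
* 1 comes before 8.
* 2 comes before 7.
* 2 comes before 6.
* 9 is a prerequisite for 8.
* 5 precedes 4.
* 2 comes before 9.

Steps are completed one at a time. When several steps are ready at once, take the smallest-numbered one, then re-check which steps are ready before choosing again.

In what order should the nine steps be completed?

2 → 1 → 5 → 3 → 4 → 6 → 7 → 9 → 8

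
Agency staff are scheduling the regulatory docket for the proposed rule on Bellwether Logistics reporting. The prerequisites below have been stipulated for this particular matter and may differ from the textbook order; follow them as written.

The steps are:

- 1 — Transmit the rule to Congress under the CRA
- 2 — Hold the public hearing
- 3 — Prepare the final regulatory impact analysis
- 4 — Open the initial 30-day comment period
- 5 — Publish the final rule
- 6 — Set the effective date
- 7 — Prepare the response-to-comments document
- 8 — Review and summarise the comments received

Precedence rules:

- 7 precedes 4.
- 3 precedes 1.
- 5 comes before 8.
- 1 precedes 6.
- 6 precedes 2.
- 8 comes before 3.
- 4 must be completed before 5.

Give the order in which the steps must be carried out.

7 has no prerequisites → 7 first.
4 needed 7, now all done → 4.
That leaves 5 as the only ready step → 5.
8 needed 5, now all done → 8.
Next only 3 has its prerequisites met → 3.
Next only 1 has its prerequisites met → 1.
Next only 6 has its prerequisites met → 6.
That leaves 2 as the only ready step → 2.

7 → 4 → 5 → 8 → 3 → 1 → 6 → 2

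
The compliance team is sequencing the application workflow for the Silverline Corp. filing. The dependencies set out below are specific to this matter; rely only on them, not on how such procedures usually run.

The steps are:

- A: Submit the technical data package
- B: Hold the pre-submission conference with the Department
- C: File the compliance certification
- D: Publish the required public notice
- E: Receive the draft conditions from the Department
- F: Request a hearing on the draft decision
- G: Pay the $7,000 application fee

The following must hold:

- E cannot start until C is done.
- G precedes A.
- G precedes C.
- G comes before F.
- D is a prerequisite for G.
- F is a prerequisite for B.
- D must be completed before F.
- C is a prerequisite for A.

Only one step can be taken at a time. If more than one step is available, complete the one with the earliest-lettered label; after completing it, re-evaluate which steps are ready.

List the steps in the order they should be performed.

Only D has no prerequisites, so it is first.
G needed D, now all done → G.
C and F are both available; C has the earlier label → C.
A and E now also ready, so the ready set is {A, E, F}; A has the earlier label → A.
E and F are both available; E has the earlier label → E.
F is the only step now ready → F.
B needed F, now all done → B.

D, G, C, A, E, F, B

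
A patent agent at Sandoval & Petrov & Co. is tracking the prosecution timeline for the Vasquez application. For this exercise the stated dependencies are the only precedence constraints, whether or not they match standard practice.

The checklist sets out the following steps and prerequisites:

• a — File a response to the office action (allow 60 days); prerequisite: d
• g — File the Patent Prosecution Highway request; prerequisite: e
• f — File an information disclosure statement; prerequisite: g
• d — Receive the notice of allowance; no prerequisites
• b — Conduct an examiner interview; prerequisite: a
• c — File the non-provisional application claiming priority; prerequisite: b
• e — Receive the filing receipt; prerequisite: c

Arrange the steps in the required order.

d → a → b → c → e → g → f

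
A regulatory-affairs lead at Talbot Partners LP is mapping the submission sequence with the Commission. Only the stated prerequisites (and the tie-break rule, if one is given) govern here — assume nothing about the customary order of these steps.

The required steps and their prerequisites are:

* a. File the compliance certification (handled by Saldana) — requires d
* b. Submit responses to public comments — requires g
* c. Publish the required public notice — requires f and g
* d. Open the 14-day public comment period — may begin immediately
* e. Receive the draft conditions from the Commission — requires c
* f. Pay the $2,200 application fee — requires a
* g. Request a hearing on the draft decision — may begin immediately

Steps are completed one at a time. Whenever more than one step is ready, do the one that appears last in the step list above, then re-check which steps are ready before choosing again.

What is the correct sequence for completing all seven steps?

g, d, b, a, f, c, e

g and d have no prerequisites; g is listed later, so g is first.
Ready: d and b. d is listed later → d.
Ready: b and a. b is listed later → b.
That leaves a as the only ready step → a.
f needed a, now all done → f.
That leaves c as the only ready step → c.
Next only e has its prerequisites met → e.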